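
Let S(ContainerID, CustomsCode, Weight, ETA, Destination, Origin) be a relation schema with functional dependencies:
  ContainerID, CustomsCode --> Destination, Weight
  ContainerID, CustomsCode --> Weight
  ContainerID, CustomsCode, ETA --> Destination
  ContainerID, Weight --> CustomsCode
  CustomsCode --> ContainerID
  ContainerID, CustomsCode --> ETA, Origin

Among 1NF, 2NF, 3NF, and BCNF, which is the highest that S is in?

Candidate keys: {ContainerID, Weight}, {CustomsCode}. Prime attributes: {ContainerID, CustomsCode, Weight}.
Every FD has a superkey on the left, so the relation is in BCNF.

BCNF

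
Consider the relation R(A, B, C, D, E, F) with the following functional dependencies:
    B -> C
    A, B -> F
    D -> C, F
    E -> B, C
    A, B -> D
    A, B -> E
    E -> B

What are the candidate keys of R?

{A, B}, {A, E}

Attributes never on any right-hand side: {A} — every candidate key must contain it.
Closure of {A, B} is {A, B, C, D, E, F}, the whole schema; {A, B} is a candidate key.
Closure of {A, E} is {A, B, C, D, E, F}, the whole schema; {A, E} is a candidate key.
Any other superkey properly contains one of these, so there are no further candidate keys.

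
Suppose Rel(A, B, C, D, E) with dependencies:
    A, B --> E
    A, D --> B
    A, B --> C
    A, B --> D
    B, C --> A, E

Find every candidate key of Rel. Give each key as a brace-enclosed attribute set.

{A, B}⁺ = {A, B, C, D, E}, which is every attribute, so {A, B} is a candidate key.
{A, D}⁺ = {A, B, C, D, E}, which is every attribute, so {A, D} is a candidate key.
{B, C}⁺ = {A, B, C, D, E}, which is every attribute, so {B, C} is a candidate key.
These are minimal and exhaustive — every other superkey contains one of them.

{A, B}, {A, D}, {B, C}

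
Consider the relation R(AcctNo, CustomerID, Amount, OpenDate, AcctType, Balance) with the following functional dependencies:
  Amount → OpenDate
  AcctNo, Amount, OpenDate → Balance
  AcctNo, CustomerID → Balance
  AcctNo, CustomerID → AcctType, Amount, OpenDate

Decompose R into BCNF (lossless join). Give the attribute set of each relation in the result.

Candidate key of the original relation: {AcctNo, CustomerID}.
{AcctNo, AcctType, Amount, Balance, CustomerID, OpenDate}: {Amount} determines {Amount, OpenDate} here but is not a superkey — split on Amount → OpenDate, giving {Amount, OpenDate} and {AcctNo, AcctType, Amount, Balance, CustomerID}.
{Amount, OpenDate}: every determinant is a superkey — BCNF.
{AcctNo, AcctType, Amount, Balance, CustomerID}: {AcctNo, Amount} determines {AcctNo, Amount, Balance} here but is not a superkey — split on AcctNo, Amount → Balance, giving {AcctNo, Amount, Balance} and {AcctNo, AcctType, Amount, CustomerID}.
{AcctNo, Amount, Balance}: every determinant is a superkey — BCNF.
{AcctNo, AcctType, Amount, CustomerID}: every determinant is a superkey — BCNF.

{AcctNo, AcctType, Amount, CustomerID}; {AcctNo, Amount, Balance}; {Amount, OpenDate}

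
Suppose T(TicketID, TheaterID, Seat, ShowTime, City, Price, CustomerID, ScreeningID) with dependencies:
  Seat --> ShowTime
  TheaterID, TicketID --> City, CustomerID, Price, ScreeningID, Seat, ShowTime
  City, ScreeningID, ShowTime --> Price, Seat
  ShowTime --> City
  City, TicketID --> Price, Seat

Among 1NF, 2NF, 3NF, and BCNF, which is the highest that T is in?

Candidate key: {TheaterID, TicketID}. Prime attributes: {TheaterID, TicketID}.
Seat --> ShowTime: {Seat}⁺ = {City, Seat, ShowTime}, which is not all of the attributes, so the left side is not a superkey — BCNF is violated.
Seat --> ShowTime determines the non-prime attribute {ShowTime} from a non-superkey — 3NF is violated.
Checking every proper subset of each key, none determines a non-prime attribute — 2NF is satisfied.

2NF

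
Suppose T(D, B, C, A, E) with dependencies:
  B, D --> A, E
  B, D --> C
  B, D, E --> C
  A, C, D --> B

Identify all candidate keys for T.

{D} never appears on the right of any FD, so every key must include it.
{B, D}⁺ = {A, B, C, D, E}, which is every attribute, so {B, D} is a candidate key.
{A, C, D}⁺ = {A, B, C, D, E}, which is every attribute, so {A, C, D} is a candidate key.
No proper subset of any of these is a key, and no other minimal superkey exists.

{A, C, D}, {B, D}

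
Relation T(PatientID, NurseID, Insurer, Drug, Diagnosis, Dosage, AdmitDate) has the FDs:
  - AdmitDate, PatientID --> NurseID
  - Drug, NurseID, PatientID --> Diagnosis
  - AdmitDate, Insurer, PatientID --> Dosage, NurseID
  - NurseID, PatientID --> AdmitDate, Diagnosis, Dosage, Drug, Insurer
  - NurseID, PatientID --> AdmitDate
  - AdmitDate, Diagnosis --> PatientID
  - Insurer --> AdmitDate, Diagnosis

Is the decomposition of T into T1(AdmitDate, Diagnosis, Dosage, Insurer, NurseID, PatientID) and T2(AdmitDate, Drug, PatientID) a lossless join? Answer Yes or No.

Yes

The shared attributes are {AdmitDate, PatientID} and {AdmitDate, PatientID}⁺ = {AdmitDate, Diagnosis, Dosage, Drug, Insurer, NurseID, PatientID}.
T1 is contained in that closure, so T1 ∩ T2 --> T1 holds and the join is lossless.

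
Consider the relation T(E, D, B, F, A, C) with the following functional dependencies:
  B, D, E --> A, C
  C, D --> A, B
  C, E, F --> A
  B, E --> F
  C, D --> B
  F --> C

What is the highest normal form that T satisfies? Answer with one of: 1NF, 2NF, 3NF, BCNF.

Candidate keys: {B, D, E}, {C, D, E}, {D, E, F}. Prime attributes: {B, C, D, E, F}.
C, D --> A, B breaks BCNF: {C, D}⁺ = {A, B, C, D}, so {C, D} is not a superkey.
C, D --> A, B has non-prime {A} on the right and a non-superkey on the left, so 3NF fails.
Since {B, E} ⊂ {B, D, E} and {B, E}⁺ ⊇ {A} with {A} non-prime, there is a partial dependency; 2NF fails.

1NF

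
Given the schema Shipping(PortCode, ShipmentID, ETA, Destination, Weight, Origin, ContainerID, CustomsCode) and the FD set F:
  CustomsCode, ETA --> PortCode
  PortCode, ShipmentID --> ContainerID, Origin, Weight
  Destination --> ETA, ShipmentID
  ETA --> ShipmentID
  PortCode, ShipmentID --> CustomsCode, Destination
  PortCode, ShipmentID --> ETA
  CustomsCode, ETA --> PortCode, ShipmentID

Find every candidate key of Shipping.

{CustomsCode, Destination}, {CustomsCode, ETA}, {Destination, PortCode}, {ETA, PortCode}, {PortCode, ShipmentID}

{CustomsCode, Destination} is a candidate key since {CustomsCode, Destination}⁺ = {ContainerID, CustomsCode, Destination, ETA, Origin, PortCode, ShipmentID, Weight} covers every attribute.
{CustomsCode, ETA} is a candidate key since {CustomsCode, ETA}⁺ = {ContainerID, CustomsCode, Destination, ETA, Origin, PortCode, ShipmentID, Weight} covers every attribute.
{Destination, PortCode} is a candidate key since {Destination, PortCode}⁺ = {ContainerID, CustomsCode, Destination, ETA, Origin, PortCode, ShipmentID, Weight} covers every attribute.
{ETA, PortCode} is a candidate key since {ETA, PortCode}⁺ = {ContainerID, CustomsCode, Destination, ETA, Origin, PortCode, ShipmentID, Weight} covers every attribute.
{PortCode, ShipmentID} is a candidate key since {PortCode, ShipmentID}⁺ = {ContainerID, CustomsCode, Destination, ETA, Origin, PortCode, ShipmentID, Weight} covers every attribute.
No proper subset of any of these is a key, and no other minimal superkey exists.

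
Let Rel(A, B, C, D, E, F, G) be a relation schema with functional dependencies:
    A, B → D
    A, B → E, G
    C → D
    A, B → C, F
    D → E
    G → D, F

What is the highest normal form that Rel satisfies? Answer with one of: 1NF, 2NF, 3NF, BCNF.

Candidate key: {A, B}. Prime attributes: {A, B}.
C → D breaks BCNF: {C}⁺ = {C, D, E}, so {C} is not a superkey.
C → D has non-prime {D} on the right and a non-superkey on the left, so 3NF fails.
No proper subset of a key has a non-prime attribute in its closure, so there is no partial dependency; 2NF holds.

2NF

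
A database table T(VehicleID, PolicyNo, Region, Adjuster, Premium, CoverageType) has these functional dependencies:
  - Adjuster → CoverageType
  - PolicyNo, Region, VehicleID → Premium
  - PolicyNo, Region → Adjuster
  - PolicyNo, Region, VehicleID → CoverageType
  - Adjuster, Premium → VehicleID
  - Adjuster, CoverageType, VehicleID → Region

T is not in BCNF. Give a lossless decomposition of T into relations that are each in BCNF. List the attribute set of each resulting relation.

{Adjuster, CoverageType}; {Adjuster, PolicyNo, Region}; {PolicyNo, Premium, Region, VehicleID}

Candidate keys of the original relation: {Adjuster, PolicyNo, Premium}, {Adjuster, PolicyNo, VehicleID}, {PolicyNo, Premium, Region}, {PolicyNo, Region, VehicleID}.
In {Adjuster, CoverageType, PolicyNo, Premium, Region, VehicleID}, {Adjuster} is not a superkey ({Adjuster}⁺ restricted to this set is {Adjuster, CoverageType}), so split on Adjuster → CoverageType into {Adjuster, CoverageType} and {Adjuster, PolicyNo, Premium, Region, VehicleID}.
{Adjuster, CoverageType} has no BCNF violation.
In {Adjuster, PolicyNo, Premium, Region, VehicleID}, {PolicyNo, Region} is not a superkey ({PolicyNo, Region}⁺ restricted to this set is {Adjuster, PolicyNo, Region}), so split on PolicyNo, Region → Adjuster into {Adjuster, PolicyNo, Region} and {PolicyNo, Premium, Region, VehicleID}.
{Adjuster, PolicyNo, Region} has no BCNF violation.
{PolicyNo, Premium, Region, VehicleID} has no BCNF violation.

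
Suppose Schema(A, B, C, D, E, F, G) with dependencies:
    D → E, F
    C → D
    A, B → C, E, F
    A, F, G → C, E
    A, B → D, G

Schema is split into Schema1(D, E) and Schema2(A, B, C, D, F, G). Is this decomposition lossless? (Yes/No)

Yes

The shared attributes are {D} and {D}⁺ = {D, E, F}.
Schema1 is contained in that closure, so Schema1 ∩ Schema2 → Schema1 holds and the join is lossless.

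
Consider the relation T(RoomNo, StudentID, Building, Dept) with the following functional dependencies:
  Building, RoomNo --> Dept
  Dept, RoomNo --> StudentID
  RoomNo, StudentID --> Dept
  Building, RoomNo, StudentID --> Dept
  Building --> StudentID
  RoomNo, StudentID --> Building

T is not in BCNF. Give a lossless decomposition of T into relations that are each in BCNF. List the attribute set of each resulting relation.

{Building, Dept, RoomNo}; {Building, StudentID}

Candidate keys of the original relation: {Building, RoomNo}, {Dept, RoomNo}, {RoomNo, StudentID}.
In {Building, Dept, RoomNo, StudentID}, {Building} is not a superkey ({Building}⁺ restricted to this set is {Building, StudentID}), so split on Building --> StudentID into {Building, StudentID} and {Building, Dept, RoomNo}.
{Building, StudentID} has no BCNF violation.
{Building, Dept, RoomNo} has no BCNF violation.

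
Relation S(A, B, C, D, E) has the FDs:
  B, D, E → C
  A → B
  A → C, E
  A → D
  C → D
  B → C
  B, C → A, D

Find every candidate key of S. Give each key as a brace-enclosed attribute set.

{A}⁺ = {A, B, C, D, E} — all of the relation — so {A} is a candidate key.
{B}⁺ = {A, B, C, D, E} — all of the relation — so {B} is a candidate key.
Any other superkey properly contains one of these, so there are no further candidate keys.

{A}, {B}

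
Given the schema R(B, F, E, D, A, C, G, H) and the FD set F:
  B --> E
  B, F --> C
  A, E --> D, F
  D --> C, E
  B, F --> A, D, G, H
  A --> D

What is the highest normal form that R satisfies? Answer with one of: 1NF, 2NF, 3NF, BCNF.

1NF

Candidate keys: {A, B}, {B, F}. Prime attributes: {A, B, F}.
For B --> E we have {B}⁺ = {B, E}; {B} is not a superkey, so BCNF fails.
B --> E has non-prime {E} on the right and a non-superkey on the left, so 3NF fails.
The proper key subset {A} of {A, B} determines non-prime {C, D, E}, so the relation is not even in 2NF.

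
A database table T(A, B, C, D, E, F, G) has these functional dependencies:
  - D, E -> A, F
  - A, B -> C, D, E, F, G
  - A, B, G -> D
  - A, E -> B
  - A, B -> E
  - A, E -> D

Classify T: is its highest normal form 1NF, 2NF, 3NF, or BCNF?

BCNF

Candidate keys: {A, B}, {A, E}, {D, E}. Prime attributes: {A, B, D, E}.
Each dependency's left side is a superkey — BCNF holds.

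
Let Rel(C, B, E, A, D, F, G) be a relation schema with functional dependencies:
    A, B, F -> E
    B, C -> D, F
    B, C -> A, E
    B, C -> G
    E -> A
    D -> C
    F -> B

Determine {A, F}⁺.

Start with {A, F}.
F -> B applies; add {B} → now {A, B, F}.
A, B, F -> E applies; add {E} → now {A, B, E, F}.
No further FD applies.

{A, B, E, F}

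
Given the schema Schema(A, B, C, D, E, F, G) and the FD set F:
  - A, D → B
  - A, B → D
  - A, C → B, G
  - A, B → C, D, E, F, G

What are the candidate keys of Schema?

No FD produces {A}, so it must be in every candidate key.
{A, B} is a candidate key since {A, B}⁺ = {A, B, C, D, E, F, G} covers every attribute.
{A, C} is a candidate key since {A, C}⁺ = {A, B, C, D, E, F, G} covers every attribute.
{A, D} is a candidate key since {A, D}⁺ = {A, B, C, D, E, F, G} covers every attribute.
Any other superkey properly contains one of these, so there are no further candidate keys.

{A, B}, {A, C}, {A, D}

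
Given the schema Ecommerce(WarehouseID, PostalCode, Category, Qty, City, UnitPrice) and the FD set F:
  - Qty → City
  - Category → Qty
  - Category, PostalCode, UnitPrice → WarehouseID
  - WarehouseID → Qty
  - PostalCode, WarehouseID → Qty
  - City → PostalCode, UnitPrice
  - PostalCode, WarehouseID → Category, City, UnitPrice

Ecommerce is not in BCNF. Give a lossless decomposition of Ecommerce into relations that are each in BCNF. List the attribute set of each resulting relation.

Candidate keys of the original relation: {Category}, {WarehouseID}.
In {Category, City, PostalCode, Qty, UnitPrice, WarehouseID}, {Qty} is not a superkey ({Qty}⁺ restricted to this set is {City, PostalCode, Qty, UnitPrice}), so split on Qty → City, PostalCode, UnitPrice into {City, PostalCode, Qty, UnitPrice} and {Category, Qty, WarehouseID}.
In {City, PostalCode, Qty, UnitPrice}, {City} is not a superkey ({City}⁺ restricted to this set is {City, PostalCode, UnitPrice}), so split on City → PostalCode, UnitPrice into {City, PostalCode, UnitPrice} and {City, Qty}.
{City, PostalCode, UnitPrice} has no BCNF violation.
{City, Qty} has no BCNF violation.
{Category, Qty, WarehouseID} has no BCNF violation.

{Category, Qty, WarehouseID}; {City, PostalCode, UnitPrice}; {City, Qty}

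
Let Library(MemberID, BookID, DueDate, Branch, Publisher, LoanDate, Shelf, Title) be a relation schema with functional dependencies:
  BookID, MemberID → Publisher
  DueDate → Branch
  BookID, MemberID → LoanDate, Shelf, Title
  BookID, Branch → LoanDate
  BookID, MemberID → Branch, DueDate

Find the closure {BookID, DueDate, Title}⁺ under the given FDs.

Start with {BookID, DueDate, Title}.
DueDate → Branch applies; add {Branch} → now {BookID, Branch, DueDate, Title}.
BookID, Branch → LoanDate applies; add {LoanDate} → now {BookID, Branch, DueDate, LoanDate, Title}.
No further FD applies.

{BookID, Branch, DueDate, LoanDate, Title}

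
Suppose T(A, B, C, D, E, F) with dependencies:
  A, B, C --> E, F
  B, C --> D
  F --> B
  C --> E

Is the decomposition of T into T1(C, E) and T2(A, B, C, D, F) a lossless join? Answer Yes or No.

The shared attributes are {C} and {C}⁺ = {C, E}.
This includes all of T1, so the common attributes are a superkey of T1 — the join is lossless.

Yes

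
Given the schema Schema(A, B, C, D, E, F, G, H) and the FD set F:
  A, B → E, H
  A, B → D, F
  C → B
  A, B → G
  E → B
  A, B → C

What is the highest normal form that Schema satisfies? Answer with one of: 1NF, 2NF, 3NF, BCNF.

3NF

Candidate keys: {A, B}, {A, C}, {A, E}. Prime attributes: {A, B, C, E}.
C → B breaks BCNF: {C}⁺ = {B, C}, so {C} is not a superkey.
Its right-hand attributes {B} are all prime, as are those of every other non-superkey FD — the relation is in 3NF.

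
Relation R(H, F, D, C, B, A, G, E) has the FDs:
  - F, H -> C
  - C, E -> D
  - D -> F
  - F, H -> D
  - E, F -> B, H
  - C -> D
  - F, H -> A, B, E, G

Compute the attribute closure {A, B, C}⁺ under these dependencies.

{A, B, C, D, F}

Start with {A, B, C}.
C -> D applies; add {D} → now {A, B, C, D}.
D -> F applies; add {F} → now {A, B, C, D, F}.
No further FD applies.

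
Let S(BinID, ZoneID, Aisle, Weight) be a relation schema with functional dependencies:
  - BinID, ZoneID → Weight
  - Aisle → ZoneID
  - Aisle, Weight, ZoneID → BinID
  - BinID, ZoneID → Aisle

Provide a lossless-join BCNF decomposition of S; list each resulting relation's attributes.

Candidate keys of the original relation: {Aisle, BinID}, {Aisle, Weight}, {BinID, ZoneID}.
Within {Aisle, BinID, Weight, ZoneID}: {Aisle}⁺ ∩ {Aisle, BinID, Weight, ZoneID} = {Aisle, ZoneID}, not the whole set, so Aisle → ZoneID violates BCNF; decompose into {Aisle, ZoneID} and {Aisle, BinID, Weight}.
{Aisle, ZoneID} has no BCNF violation.
{Aisle, BinID, Weight} has no BCNF violation.

{Aisle, BinID, Weight}; {Aisle, ZoneID}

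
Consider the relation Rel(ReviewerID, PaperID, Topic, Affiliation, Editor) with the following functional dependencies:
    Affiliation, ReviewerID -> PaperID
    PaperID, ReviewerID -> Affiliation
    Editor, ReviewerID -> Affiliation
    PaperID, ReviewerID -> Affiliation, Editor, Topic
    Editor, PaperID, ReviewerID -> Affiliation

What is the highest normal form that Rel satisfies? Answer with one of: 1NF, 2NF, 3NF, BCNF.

Candidate keys: {Affiliation, ReviewerID}, {Editor, ReviewerID}, {PaperID, ReviewerID}. Prime attributes: {Affiliation, Editor, PaperID, ReviewerID}.
The left-hand side of every FD is a superkey, so BCNF is satisfied.

BCNF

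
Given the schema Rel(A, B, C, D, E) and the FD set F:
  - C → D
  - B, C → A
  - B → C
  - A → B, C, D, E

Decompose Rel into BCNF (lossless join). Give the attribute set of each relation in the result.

Candidate keys of the original relation: {A}, {B}.
Within {A, B, C, D, E}: {C}⁺ ∩ {A, B, C, D, E} = {C, D}, not the whole set, so C → D violates BCNF; decompose into {C, D} and {A, B, C, E}.
{C, D}: every determinant is a superkey — BCNF.
{A, B, C, E}: every determinant is a superkey — BCNF.

{A, B, C, E}; {C, D}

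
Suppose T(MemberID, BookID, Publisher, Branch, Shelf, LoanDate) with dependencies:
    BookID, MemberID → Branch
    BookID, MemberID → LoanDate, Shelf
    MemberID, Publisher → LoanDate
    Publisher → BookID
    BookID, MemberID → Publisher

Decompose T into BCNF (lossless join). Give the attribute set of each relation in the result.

Candidate keys of the original relation: {BookID, MemberID}, {MemberID, Publisher}.
In {BookID, Branch, LoanDate, MemberID, Publisher, Shelf}, {Publisher} is not a superkey ({Publisher}⁺ restricted to this set is {BookID, Publisher}), so split on Publisher → BookID into {BookID, Publisher} and {Branch, LoanDate, MemberID, Publisher, Shelf}.
{BookID, Publisher} is in BCNF.
{Branch, LoanDate, MemberID, Publisher, Shelf} is in BCNF.

{BookID, Publisher}; {Branch, LoanDate, MemberID, Publisher, Shelf}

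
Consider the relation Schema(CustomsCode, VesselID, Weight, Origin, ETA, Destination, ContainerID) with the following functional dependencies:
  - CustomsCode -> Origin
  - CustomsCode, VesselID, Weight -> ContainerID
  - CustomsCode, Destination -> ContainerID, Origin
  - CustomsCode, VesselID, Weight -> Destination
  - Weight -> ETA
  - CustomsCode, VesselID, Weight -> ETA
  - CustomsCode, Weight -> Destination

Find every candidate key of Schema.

{CustomsCode, VesselID, Weight}

No FD produces {CustomsCode, VesselID, Weight}, so they must be in every candidate key.
Closure of {CustomsCode, VesselID, Weight} is {ContainerID, CustomsCode, Destination, ETA, Origin, VesselID, Weight}, the whole schema; {CustomsCode, VesselID, Weight} is a candidate key.
Every other attribute set either contains this one or has a smaller closure.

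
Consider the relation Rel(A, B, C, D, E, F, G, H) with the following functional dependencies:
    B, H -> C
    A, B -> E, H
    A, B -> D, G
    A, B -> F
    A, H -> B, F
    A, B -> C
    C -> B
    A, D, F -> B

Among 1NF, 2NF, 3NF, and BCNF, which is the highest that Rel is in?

3NF

Candidate keys: {A, B}, {A, C}, {A, D, F}, {A, H}. Prime attributes: {A, B, C, D, F, H}.
For B, H -> C we have {B, H}⁺ = {B, C, H}; {B, H} is not a superkey, so BCNF fails.
Since {C} ⊆ prime attributes and every other non-superkey FD also has a prime right side, the schema is in 3NF.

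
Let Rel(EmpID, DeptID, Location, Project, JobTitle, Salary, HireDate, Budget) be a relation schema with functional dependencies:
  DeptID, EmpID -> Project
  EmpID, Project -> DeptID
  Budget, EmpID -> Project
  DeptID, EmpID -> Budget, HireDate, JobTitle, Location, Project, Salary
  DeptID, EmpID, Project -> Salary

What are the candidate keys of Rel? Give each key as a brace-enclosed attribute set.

Attributes never on any right-hand side: {EmpID} — every candidate key must contain it.
{Budget, EmpID}⁺ = {Budget, DeptID, EmpID, HireDate, JobTitle, Location, Project, Salary}, which is every attribute, so {Budget, EmpID} is a candidate key.
{DeptID, EmpID}⁺ = {Budget, DeptID, EmpID, HireDate, JobTitle, Location, Project, Salary}, which is every attribute, so {DeptID, EmpID} is a candidate key.
{EmpID, Project}⁺ = {Budget, DeptID, EmpID, HireDate, JobTitle, Location, Project, Salary}, which is every attribute, so {EmpID, Project} is a candidate key.
These are minimal and exhaustive — every other superkey contains one of them.

{Budget, EmpID}, {DeptID, EmpID}, {EmpID, Project}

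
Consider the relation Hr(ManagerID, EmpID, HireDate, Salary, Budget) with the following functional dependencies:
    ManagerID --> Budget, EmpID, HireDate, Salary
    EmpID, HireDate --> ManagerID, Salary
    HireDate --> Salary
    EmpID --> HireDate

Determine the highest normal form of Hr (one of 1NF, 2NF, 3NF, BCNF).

2NF

Candidate keys: {EmpID}, {ManagerID}. Prime attributes: {EmpID, ManagerID}.
For HireDate --> Salary we have {HireDate}⁺ = {HireDate, Salary}; {HireDate} is not a superkey, so BCNF fails.
Because {Salary} is non-prime and the left side of HireDate --> Salary is not a superkey, the relation is not in 3NF.
With only single-attribute keys there can be no partial dependency, so 2NF holds.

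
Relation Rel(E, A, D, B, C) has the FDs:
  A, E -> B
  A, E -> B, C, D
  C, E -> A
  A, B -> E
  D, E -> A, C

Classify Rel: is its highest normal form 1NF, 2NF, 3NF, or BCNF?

Candidate keys: {A, B}, {A, E}, {C, E}, {D, E}. Prime attributes: {A, B, C, D, E}.
Each dependency's left side is a superkey — BCNF holds.

BCNF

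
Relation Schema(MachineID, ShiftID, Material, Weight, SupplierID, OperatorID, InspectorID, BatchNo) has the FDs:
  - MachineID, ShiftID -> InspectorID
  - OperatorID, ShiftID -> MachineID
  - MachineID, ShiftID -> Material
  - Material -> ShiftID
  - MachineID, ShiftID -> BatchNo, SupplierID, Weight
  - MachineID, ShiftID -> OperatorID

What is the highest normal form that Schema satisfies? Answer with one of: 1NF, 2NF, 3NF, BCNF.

Candidate keys: {MachineID, Material}, {MachineID, ShiftID}, {Material, OperatorID}, {OperatorID, ShiftID}. Prime attributes: {MachineID, Material, OperatorID, ShiftID}.
Material -> ShiftID: {Material}⁺ = {Material, ShiftID}, which is not all of the attributes, so the left side is not a superkey — BCNF is violated.
But every attribute on its right side ({ShiftID}) is prime, and the same holds for every other non-superkey FD, so 3NF still holds.

3NF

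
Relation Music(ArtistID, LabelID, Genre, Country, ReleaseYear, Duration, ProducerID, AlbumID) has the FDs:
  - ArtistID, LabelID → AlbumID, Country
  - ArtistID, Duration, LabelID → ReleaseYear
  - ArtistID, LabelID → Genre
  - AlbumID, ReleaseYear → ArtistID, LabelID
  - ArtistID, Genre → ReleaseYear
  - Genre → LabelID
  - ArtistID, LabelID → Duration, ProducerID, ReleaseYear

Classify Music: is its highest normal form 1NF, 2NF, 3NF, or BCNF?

Candidate keys: {AlbumID, ReleaseYear}, {ArtistID, Genre}, {ArtistID, LabelID}. Prime attributes: {AlbumID, ArtistID, Genre, LabelID, ReleaseYear}.
Genre → LabelID breaks BCNF: {Genre}⁺ = {Genre, LabelID}, so {Genre} is not a superkey.
But every attribute on its right side ({LabelID}) is prime, and the same holds for every other non-superkey FD, so 3NF still holds.

3NF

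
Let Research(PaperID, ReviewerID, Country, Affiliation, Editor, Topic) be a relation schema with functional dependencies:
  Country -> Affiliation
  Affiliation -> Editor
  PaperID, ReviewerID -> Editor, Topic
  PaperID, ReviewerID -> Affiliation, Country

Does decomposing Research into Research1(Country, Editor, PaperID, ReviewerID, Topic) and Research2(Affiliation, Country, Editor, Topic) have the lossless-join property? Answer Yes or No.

Yes

The shared attributes are {Country, Editor, Topic} and {Country, Editor, Topic}⁺ = {Affiliation, Country, Editor, Topic}.
This includes all of Research2, so the common attributes are a superkey of Research2 — the join is lossless.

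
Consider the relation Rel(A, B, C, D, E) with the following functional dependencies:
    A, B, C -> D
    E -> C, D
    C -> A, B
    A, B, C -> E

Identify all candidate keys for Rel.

{C}, {E}

Closure of {C} is {A, B, C, D, E}, the whole schema; {C} is a candidate key.
Closure of {E} is {A, B, C, D, E}, the whole schema; {E} is a candidate key.
No proper subset of any of these is a key, and no other minimal superkey exists.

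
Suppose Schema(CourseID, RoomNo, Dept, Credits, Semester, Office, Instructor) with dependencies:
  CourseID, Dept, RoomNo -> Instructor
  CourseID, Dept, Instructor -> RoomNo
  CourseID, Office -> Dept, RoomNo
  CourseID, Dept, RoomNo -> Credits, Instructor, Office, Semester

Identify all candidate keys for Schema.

Attributes never on any right-hand side: {CourseID} — every candidate key must contain it.
{CourseID, Office}⁺ = {CourseID, Credits, Dept, Instructor, Office, RoomNo, Semester} — all of the relation — so {CourseID, Office} is a candidate key.
{CourseID, Dept, Instructor}⁺ = {CourseID, Credits, Dept, Instructor, Office, RoomNo, Semester} — all of the relation — so {CourseID, Dept, Instructor} is a candidate key.
{CourseID, Dept, RoomNo}⁺ = {CourseID, Credits, Dept, Instructor, Office, RoomNo, Semester} — all of the relation — so {CourseID, Dept, RoomNo} is a candidate key.
No proper subset of any of these is a key, and no other minimal superkey exists.

{CourseID, Dept, Instructor}, {CourseID, Dept, RoomNo}, {CourseID, Office}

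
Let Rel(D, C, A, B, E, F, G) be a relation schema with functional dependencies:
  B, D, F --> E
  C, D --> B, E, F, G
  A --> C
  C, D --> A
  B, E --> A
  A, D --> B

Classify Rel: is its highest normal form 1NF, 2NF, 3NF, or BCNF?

Candidate keys: {A, D}, {B, D, E}, {B, D, F}, {C, D}. Prime attributes: {A, B, C, D, E, F}.
For A --> C we have {A}⁺ = {A, C}; {A} is not a superkey, so BCNF fails.
Its right-hand attributes {C} are all prime, as are those of every other non-superkey FD — the relation is in 3NF.

3NF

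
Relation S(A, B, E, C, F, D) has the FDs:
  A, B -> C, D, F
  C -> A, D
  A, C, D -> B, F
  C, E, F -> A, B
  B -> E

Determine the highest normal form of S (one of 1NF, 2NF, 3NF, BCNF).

Candidate keys: {A, B}, {C}. Prime attributes: {A, B, C}.
B -> E breaks BCNF: {B}⁺ = {B, E}, so {B} is not a superkey.
Because {E} is non-prime and the left side of B -> E is not a superkey, the relation is not in 3NF.
Since {B} ⊂ {A, B} and {B}⁺ ⊇ {E} with {E} non-prime, there is a partial dependency; 2NF fails.

1NF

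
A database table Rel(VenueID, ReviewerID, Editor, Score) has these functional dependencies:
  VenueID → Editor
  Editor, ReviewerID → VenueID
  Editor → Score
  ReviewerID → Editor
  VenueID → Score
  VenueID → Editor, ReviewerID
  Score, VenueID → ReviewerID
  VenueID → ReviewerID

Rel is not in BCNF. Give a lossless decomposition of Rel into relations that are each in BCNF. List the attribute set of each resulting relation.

Candidate keys of the original relation: {ReviewerID}, {VenueID}.
In {Editor, ReviewerID, Score, VenueID}, {Editor} is not a superkey ({Editor}⁺ restricted to this set is {Editor, Score}), so split on Editor → Score into {Editor, Score} and {Editor, ReviewerID, VenueID}.
{Editor, Score} is in BCNF.
{Editor, ReviewerID, VenueID} is in BCNF.

{Editor, ReviewerID, VenueID}; {Editor, Score}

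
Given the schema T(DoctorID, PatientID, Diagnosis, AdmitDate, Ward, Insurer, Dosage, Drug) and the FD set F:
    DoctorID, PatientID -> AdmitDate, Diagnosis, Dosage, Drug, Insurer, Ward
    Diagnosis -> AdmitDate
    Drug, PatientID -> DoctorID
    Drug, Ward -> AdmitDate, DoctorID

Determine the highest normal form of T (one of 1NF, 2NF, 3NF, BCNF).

2NF

Candidate keys: {DoctorID, PatientID}, {Drug, PatientID}. Prime attributes: {DoctorID, Drug, PatientID}.
For Diagnosis -> AdmitDate we have {Diagnosis}⁺ = {AdmitDate, Diagnosis}; {Diagnosis} is not a superkey, so BCNF fails.
Diagnosis -> AdmitDate has non-prime {AdmitDate} on the right and a non-superkey on the left, so 3NF fails.
Checking every proper subset of each key, none determines a non-prime attribute — 2NF is satisfied.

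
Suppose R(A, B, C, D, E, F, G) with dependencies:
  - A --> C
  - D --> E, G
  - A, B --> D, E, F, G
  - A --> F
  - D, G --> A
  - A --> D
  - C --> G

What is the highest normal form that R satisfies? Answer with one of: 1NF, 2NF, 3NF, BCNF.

Candidate keys: {A, B}, {B, D}. Prime attributes: {A, B, D}.
A --> C: {A}⁺ = {A, C, D, E, F, G}, which is not all of the attributes, so the left side is not a superkey — BCNF is violated.
Because {C} is non-prime and the left side of A --> C is not a superkey, the relation is not in 3NF.
{A} is a proper subset of the key {A, B}, and {A}⁺ contains the non-prime attributes {C, E, F, G} — a partial dependency, so 2NF is violated.

1NF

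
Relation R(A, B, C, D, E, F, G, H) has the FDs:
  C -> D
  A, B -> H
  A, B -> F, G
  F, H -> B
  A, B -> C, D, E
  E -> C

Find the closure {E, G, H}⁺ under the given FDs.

Start with {E, G, H}.
E -> C applies; add {C} → now {C, E, G, H}.
C -> D applies; add {D} → now {C, D, E, G, H}.
No further FD applies.

{C, D, E, G, H}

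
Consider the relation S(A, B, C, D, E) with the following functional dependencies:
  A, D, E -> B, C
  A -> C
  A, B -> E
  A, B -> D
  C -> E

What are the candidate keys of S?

{A, B}, {A, D}

{A} never appears on the right of any FD, so every key must include it.
Closure of {A, B} is {A, B, C, D, E}, the whole schema; {A, B} is a candidate key.
Closure of {A, D} is {A, B, C, D, E}, the whole schema; {A, D} is a candidate key.
No proper subset of any of these is a key, and no other minimal superkey exists.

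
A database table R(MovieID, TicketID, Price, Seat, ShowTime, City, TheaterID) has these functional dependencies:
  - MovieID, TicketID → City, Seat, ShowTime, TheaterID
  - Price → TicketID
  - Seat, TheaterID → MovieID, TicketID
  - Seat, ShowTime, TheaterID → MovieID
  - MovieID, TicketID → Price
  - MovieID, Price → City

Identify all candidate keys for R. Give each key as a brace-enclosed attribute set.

{MovieID, Price}, {MovieID, TicketID}, {Seat, TheaterID}

{MovieID, Price}⁺ = {City, MovieID, Price, Seat, ShowTime, TheaterID, TicketID} — all of the relation — so {MovieID, Price} is a candidate key.
{MovieID, TicketID}⁺ = {City, MovieID, Price, Seat, ShowTime, TheaterID, TicketID} — all of the relation — so {MovieID, TicketID} is a candidate key.
{Seat, TheaterID}⁺ = {City, MovieID, Price, Seat, ShowTime, TheaterID, TicketID} — all of the relation — so {Seat, TheaterID} is a candidate key.
Any other superkey properly contains one of these, so there are no further candidate keys.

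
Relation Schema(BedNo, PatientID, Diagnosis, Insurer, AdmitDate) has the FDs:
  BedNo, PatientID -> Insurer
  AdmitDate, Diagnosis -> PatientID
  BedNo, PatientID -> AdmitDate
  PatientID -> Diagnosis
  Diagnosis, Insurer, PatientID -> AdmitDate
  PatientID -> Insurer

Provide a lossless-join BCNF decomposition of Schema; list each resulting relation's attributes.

{AdmitDate, BedNo, Diagnosis}; {AdmitDate, Diagnosis, Insurer, PatientID}

Candidate keys of the original relation: {AdmitDate, BedNo, Diagnosis}, {BedNo, PatientID}.
{AdmitDate, BedNo, Diagnosis, Insurer, PatientID}: {AdmitDate, Diagnosis} determines {AdmitDate, Diagnosis, Insurer, PatientID} here but is not a superkey — split on AdmitDate, Diagnosis -> Insurer, PatientID, giving {AdmitDate, Diagnosis, Insurer, PatientID} and {AdmitDate, BedNo, Diagnosis}.
{AdmitDate, Diagnosis, Insurer, PatientID} is in BCNF.
{AdmitDate, BedNo, Diagnosis} is in BCNF.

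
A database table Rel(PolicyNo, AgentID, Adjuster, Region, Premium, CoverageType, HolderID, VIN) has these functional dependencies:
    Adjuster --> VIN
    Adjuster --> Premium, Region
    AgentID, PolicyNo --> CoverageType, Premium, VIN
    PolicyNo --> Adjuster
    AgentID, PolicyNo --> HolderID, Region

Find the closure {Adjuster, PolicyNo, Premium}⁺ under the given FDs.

{Adjuster, PolicyNo, Premium, Region, VIN}

Start with {Adjuster, PolicyNo, Premium}.
Adjuster --> VIN applies; add {VIN} → now {Adjuster, PolicyNo, Premium, VIN}.
Adjuster --> Premium, Region applies; add {Region} → now {Adjuster, PolicyNo, Premium, Region, VIN}.
No further FD applies.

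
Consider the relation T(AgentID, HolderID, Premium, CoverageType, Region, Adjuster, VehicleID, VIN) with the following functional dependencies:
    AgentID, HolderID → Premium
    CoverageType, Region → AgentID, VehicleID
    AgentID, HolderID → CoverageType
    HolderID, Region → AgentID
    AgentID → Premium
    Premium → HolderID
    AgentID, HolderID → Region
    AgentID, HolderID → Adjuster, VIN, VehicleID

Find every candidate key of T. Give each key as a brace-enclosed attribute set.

{AgentID} is a candidate key since {AgentID}⁺ = {Adjuster, AgentID, CoverageType, HolderID, Premium, Region, VIN, VehicleID} covers every attribute.
{CoverageType, Region} is a candidate key since {CoverageType, Region}⁺ = {Adjuster, AgentID, CoverageType, HolderID, Premium, Region, VIN, VehicleID} covers every attribute.
{HolderID, Region} is a candidate key since {HolderID, Region}⁺ = {Adjuster, AgentID, CoverageType, HolderID, Premium, Region, VIN, VehicleID} covers every attribute.
{Premium, Region} is a candidate key since {Premium, Region}⁺ = {Adjuster, AgentID, CoverageType, HolderID, Premium, Region, VIN, VehicleID} covers every attribute.
No proper subset of any of these is a key, and no other minimal superkey exists.

{AgentID}, {CoverageType, Region}, {HolderID, Region}, {Premium, Region}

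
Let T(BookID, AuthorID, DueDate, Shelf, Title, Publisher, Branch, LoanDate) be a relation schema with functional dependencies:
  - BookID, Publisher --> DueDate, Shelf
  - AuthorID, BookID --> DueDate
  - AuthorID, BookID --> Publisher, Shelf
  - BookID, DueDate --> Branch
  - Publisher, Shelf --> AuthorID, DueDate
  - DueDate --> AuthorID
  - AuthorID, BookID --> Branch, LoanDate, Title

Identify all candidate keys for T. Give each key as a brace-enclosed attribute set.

Attributes never on any right-hand side: {BookID} — every candidate key must contain it.
{AuthorID, BookID} is a candidate key since {AuthorID, BookID}⁺ = {AuthorID, BookID, Branch, DueDate, LoanDate, Publisher, Shelf, Title} covers every attribute.
{BookID, DueDate} is a candidate key since {BookID, DueDate}⁺ = {AuthorID, BookID, Branch, DueDate, LoanDate, Publisher, Shelf, Title} covers every attribute.
{BookID, Publisher} is a candidate key since {BookID, Publisher}⁺ = {AuthorID, BookID, Branch, DueDate, LoanDate, Publisher, Shelf, Title} covers every attribute.
These are minimal and exhaustive — every other superkey contains one of them.

{AuthorID, BookID}, {BookID, DueDate}, {BookID, Publisher}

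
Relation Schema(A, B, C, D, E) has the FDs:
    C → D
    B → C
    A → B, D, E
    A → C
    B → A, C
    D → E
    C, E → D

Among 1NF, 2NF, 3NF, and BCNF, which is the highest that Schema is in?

Candidate keys: {A}, {B}. Prime attributes: {A, B}.
C → D breaks BCNF: {C}⁺ = {C, D, E}, so {C} is not a superkey.
C → D determines the non-prime attribute {D} from a non-superkey — 3NF is violated.
Every candidate key is a single attribute, so no partial dependency is possible; 2NF holds.

2NF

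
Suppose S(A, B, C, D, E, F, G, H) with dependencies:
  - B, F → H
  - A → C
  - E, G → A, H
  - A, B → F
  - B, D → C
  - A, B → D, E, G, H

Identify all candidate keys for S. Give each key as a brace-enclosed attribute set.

{A, B}, {B, E, G}

{B} never appears on the right of any FD, so every key must include it.
{A, B}⁺ = {A, B, C, D, E, F, G, H} — all of the relation — so {A, B} is a candidate key.
{B, E, G}⁺ = {A, B, C, D, E, F, G, H} — all of the relation — so {B, E, G} is a candidate key.
These are minimal and exhaustive — every other superkey contains one of them.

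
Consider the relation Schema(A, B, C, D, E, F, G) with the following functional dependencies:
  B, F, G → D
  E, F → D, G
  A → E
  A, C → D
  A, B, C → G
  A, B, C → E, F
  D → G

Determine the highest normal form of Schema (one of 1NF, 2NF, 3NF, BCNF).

1NF

Candidate key: {A, B, C}. Prime attributes: {A, B, C}.
For B, F, G → D we have {B, F, G}⁺ = {B, D, F, G}; {B, F, G} is not a superkey, so BCNF fails.
Because {D} is non-prime and the left side of B, F, G → D is not a superkey, the relation is not in 3NF.
Since {A} ⊂ {A, B, C} and {A}⁺ ⊇ {E} with {E} non-prime, there is a partial dependency; 2NF fails.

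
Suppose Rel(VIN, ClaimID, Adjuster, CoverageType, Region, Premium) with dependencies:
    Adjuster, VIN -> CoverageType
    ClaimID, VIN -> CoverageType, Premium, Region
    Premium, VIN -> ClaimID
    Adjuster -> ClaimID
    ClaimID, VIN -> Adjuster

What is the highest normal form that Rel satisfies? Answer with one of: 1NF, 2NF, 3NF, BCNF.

3NF

Candidate keys: {Adjuster, VIN}, {ClaimID, VIN}, {Premium, VIN}. Prime attributes: {Adjuster, ClaimID, Premium, VIN}.
Adjuster -> ClaimID breaks BCNF: {Adjuster}⁺ = {Adjuster, ClaimID}, so {Adjuster} is not a superkey.
Since {ClaimID} ⊆ prime attributes and every other non-superkey FD also has a prime right side, the schema is in 3NF.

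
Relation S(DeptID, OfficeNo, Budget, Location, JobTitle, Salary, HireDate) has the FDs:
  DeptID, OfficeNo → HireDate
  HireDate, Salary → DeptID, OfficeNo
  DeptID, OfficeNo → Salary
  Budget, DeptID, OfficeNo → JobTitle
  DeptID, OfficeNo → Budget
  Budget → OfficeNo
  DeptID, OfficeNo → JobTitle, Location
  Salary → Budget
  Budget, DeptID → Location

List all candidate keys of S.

{Budget, DeptID}, {DeptID, OfficeNo}, {DeptID, Salary}, {HireDate, Salary}

{Budget, DeptID}⁺ = {Budget, DeptID, HireDate, JobTitle, Location, OfficeNo, Salary} — all of the relation — so {Budget, DeptID} is a candidate key.
{DeptID, OfficeNo}⁺ = {Budget, DeptID, HireDate, JobTitle, Location, OfficeNo, Salary} — all of the relation — so {DeptID, OfficeNo} is a candidate key.
{DeptID, Salary}⁺ = {Budget, DeptID, HireDate, JobTitle, Location, OfficeNo, Salary} — all of the relation — so {DeptID, Salary} is a candidate key.
{HireDate, Salary}⁺ = {Budget, DeptID, HireDate, JobTitle, Location, OfficeNo, Salary} — all of the relation — so {HireDate, Salary} is a candidate key.
Any other superkey properly contains one of these, so there are no further candidate keys.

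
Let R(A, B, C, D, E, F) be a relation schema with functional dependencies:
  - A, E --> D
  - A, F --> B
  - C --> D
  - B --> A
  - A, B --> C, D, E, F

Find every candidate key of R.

{A, F}, {B}

Closure of {B} is {A, B, C, D, E, F}, the whole schema; {B} is a candidate key.
Closure of {A, F} is {A, B, C, D, E, F}, the whole schema; {A, F} is a candidate key.
These are minimal and exhaustive — every other superkey contains one of them.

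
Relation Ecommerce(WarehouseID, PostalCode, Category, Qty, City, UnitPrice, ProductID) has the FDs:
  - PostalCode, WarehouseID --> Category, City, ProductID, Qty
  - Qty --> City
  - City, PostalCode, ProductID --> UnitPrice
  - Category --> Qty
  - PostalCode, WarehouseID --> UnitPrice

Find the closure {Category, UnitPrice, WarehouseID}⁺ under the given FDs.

{Category, City, Qty, UnitPrice, WarehouseID}

Start with {Category, UnitPrice, WarehouseID}.
Category --> Qty applies; add {Qty} → now {Category, Qty, UnitPrice, WarehouseID}.
Qty --> City applies; add {City} → now {Category, City, Qty, UnitPrice, WarehouseID}.
No further FD applies.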